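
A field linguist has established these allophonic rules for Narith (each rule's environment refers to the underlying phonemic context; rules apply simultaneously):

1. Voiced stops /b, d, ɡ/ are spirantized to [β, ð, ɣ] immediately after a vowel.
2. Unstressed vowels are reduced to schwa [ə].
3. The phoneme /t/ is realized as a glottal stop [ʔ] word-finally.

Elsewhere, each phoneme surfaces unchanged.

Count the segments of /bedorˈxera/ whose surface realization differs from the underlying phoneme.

4

Segments that undergo a rule: /e/ → [ə] (rule 2); /d/ → [ð] (rule 1); /o/ → [ə] (rule 2); /a/ → [ə] (rule 2).
All other segments surface unchanged.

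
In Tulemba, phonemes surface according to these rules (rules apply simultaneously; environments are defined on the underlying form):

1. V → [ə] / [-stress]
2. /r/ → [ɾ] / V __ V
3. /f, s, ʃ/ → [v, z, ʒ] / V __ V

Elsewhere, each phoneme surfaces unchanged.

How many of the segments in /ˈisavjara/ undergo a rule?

5

Segments that undergo a rule: /s/ → [z] (rule 3); /a/ → [ə] (rule 1); /a/ → [ə] (rule 1); /r/ → [ɾ] (rule 2); /a/ → [ə] (rule 1).
All other segments surface unchanged.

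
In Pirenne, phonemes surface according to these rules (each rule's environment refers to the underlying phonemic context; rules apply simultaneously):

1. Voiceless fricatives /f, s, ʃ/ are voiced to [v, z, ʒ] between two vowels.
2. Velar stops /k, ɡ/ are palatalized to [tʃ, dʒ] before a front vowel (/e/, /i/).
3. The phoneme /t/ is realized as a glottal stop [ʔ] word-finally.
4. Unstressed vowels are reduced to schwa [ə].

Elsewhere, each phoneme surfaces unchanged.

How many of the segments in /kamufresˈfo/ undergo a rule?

3

Segments that undergo a rule: /a/ → [ə] (rule 4); /u/ → [ə] (rule 4); /e/ → [ə] (rule 4).
All other segments surface unchanged.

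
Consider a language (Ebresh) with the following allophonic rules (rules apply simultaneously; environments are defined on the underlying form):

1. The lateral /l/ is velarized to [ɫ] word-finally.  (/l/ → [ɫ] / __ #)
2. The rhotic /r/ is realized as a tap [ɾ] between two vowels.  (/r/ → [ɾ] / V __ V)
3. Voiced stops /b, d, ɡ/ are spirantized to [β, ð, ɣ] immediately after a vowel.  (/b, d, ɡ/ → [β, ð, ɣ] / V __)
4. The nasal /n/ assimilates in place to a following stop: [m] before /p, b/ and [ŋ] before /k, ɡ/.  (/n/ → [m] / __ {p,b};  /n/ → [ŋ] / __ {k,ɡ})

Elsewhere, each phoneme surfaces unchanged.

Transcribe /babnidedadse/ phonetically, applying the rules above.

/b/ (word-initial) fails the environment for rule 3, so it stays [b].
/a/ (between /b/ and /b/) is unaffected → [a].
/b/ (between /a/ and /n/) occurs immediately after a vowel → [β] by rule 3.
/n/ (between /b/ and /i/) fails the environment for rule 4, so it stays [n].
/i/ stays [i].
/d/ — between /i/ and /e/, immediately after a vowel — surfaces as [ð] (rule 3).
/e/ — not in any rule's target class → [e].
/d/ — between /e/ and /a/, immediately after a vowel — surfaces as [ð] (rule 3).
/a/ (between /d/ and /d/) is unaffected → [a].
/d/ (between /a/ and /s/): immediately after a vowel, so rule 3 applies → [ð].
/s/ stays [s].
/e/ stays [e].

[baβniðeðaðse]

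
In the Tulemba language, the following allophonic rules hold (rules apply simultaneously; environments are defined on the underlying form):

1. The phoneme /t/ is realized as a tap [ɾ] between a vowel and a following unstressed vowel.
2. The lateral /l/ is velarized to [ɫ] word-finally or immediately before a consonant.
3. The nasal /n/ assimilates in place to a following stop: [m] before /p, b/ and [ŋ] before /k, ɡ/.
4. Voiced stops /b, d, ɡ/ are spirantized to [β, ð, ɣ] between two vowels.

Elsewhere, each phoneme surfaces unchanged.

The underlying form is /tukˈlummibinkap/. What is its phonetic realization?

[tukˈlummiβiŋkap]

/t/ (word-initial) is in the target of rule 1 but the environment (between a vowel and a following unstressed vowel) is not met → [t].
/l/ (between /k/ and /u/): rule 2 targets it, but not word-finally or immediately before a consonant → unchanged [l].
/b/ (between /i/ and /i/): between two vowels, so rule 4 applies → [β].
/n/ (between /i/ and /k/) occurs before a labial or velar stop → [ŋ] by rule 3.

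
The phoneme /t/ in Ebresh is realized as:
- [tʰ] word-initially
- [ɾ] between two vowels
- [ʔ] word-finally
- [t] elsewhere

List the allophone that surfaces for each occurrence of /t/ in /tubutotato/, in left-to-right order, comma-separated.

Occurrence 1 (position 1): word-initially → [tʰ].
Occurrence 2 (position 5): between two vowels → [ɾ].
Occurrence 3 (position 7): between two vowels → [ɾ].
Occurrence 4 (position 9): between two vowels → [ɾ].

[tʰ], [ɾ], [ɾ], [ɾ]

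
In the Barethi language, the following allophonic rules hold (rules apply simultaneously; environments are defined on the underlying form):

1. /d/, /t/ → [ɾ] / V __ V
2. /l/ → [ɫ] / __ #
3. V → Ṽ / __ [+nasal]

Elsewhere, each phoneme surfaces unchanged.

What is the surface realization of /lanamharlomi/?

/l/ (word-initial): rule 2 targets it, but not word-finally → unchanged [l].
/a/ (between /l/ and /n/) occurs before a nasal consonant → [ã] by rule 3.
/a/ meets the environment for rule 3 (before a nasal consonant) → [ã].
/a/ (between /h/ and /r/) is in the target of rule 3 but the environment (before a nasal consonant) is not met → [a].
/l/ — between /r/ and /o/; rule 2 does not apply here → [l].
Rule 3 applies to /o/ (between /l/ and /m/: before a nasal consonant) → [õ].
/i/ (word-final): rule 3 targets it, but not before a nasal consonant → unchanged [i].

[lãnãmharlõmi]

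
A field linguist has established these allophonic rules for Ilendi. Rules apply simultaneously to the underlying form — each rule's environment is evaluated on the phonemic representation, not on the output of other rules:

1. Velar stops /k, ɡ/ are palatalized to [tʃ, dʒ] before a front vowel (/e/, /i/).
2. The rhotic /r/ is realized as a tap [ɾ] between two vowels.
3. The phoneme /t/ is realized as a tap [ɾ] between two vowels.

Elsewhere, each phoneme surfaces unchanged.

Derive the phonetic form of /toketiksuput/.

/t/ — word-initial; rule 3 does not apply here → [t].
/o/ stays [o].
/k/ (between /o/ and /e/) occurs before a front vowel → [tʃ] by rule 1.
/e/ (between /k/ and /t/): no rule targets it → [e].
/t/ meets the environment for rule 3 (between two vowels) → [ɾ].
/i/ (between /t/ and /k/): no rule targets it → [i].
/k/ — between /i/ and /s/; rule 1 does not apply here → [k].
/s/ — not in any rule's target class → [s].
/u/ (between /s/ and /p/) is unaffected → [u].
/p/ (between /u/ and /u/) is unaffected → [p].
/u/ (between /p/ and /t/): no rule targets it → [u].
/t/ (word-final) fails the environment for rule 3, so it stays [t].

[totʃeɾiksuput]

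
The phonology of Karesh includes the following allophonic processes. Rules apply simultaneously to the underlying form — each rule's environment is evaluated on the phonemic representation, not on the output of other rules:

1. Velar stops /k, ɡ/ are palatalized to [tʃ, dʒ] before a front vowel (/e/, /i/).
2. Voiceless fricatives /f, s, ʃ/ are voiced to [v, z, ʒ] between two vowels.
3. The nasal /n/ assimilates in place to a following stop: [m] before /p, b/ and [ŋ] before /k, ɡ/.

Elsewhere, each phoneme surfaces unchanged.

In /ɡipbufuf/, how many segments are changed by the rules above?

Segments that undergo a rule: /ɡ/ → [dʒ] (rule 1); /f/ → [v] (rule 2).
All other segments surface unchanged.

2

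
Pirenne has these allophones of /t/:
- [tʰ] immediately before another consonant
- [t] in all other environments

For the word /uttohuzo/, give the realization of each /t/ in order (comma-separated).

[tʰ], [t]

Occurrence 1 (position 2): immediately before another consonant → [tʰ].
Occurrence 2 (position 3): no conditioning environment matches → elsewhere allophone [t].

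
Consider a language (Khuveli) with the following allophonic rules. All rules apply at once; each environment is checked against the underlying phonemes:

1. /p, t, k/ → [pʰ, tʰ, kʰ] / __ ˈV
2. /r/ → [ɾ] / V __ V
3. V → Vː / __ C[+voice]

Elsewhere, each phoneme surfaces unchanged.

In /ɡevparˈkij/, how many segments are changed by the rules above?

4

Segments that undergo a rule: /e/ → [eː] (rule 3); /a/ → [aː] (rule 3); /k/ → [kʰ] (rule 1); /i/ → [iː] (rule 3).
All other segments surface unchanged.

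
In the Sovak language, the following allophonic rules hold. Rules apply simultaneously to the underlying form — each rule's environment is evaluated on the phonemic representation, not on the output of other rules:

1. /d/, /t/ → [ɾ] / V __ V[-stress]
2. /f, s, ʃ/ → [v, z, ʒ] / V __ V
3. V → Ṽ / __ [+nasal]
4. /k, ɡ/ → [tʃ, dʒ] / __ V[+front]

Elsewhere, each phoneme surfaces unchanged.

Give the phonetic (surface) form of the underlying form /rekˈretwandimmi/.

[rekˈretwãndĩmmi]

/r/ — not in any rule's target class → [r].
/e/ (between /r/ and /k/): rule 3 targets it, but not before a nasal consonant → unchanged [e].
/k/ (between /e/ and /r/) fails the environment for rule 4, so it stays [k].
/r/ (between /k/ and /e/) is unaffected → [r].
/e/ — between /r/ and /t/; rule 3 does not apply here → [e].
/t/ (between /e/ and /w/) is in the target of rule 1 but the environment (between a vowel and a following unstressed vowel) is not met → [t].
/w/ stays [w].
/a/ — between /w/ and /n/, before a nasal consonant — surfaces as [ã] (rule 3).
/n/ (between /a/ and /d/): no rule targets it → [n].
/d/ (between /n/ and /i/) fails the environment for rule 1, so it stays [d].
/i/ — between /d/ and /m/, before a nasal consonant — surfaces as [ĩ] (rule 3).
/m/ (between /i/ and /m/) is unaffected → [m].
/m/ — not in any rule's target class → [m].
/i/ (word-final) fails the environment for rule 3, so it stays [i].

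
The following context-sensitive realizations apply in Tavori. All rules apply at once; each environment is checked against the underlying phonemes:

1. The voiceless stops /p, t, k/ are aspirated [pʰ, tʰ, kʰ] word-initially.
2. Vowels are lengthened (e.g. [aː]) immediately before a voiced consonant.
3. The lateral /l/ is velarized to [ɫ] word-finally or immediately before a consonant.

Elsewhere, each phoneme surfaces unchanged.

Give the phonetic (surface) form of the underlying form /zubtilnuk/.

/z/ stays [z].
/u/ (between /z/ and /b/) occurs before a voiced consonant → [uː] by rule 2.
/b/ (between /u/ and /t/): no rule targets it → [b].
/t/ (between /b/ and /i/) is in the target of rule 1 but the environment (word-initially) is not met → [t].
/i/ (between /t/ and /l/) occurs before a voiced consonant → [iː] by rule 2.
/l/ meets the environment for rule 3 (word-finally or immediately before a consonant) → [ɫ].
/n/ (between /l/ and /u/): no rule targets it → [n].
/u/ (between /n/ and /k/) is in the target of rule 2 but the environment (before a voiced consonant) is not met → [u].
/k/ (word-final): rule 1 targets it, but not word-initially → unchanged [k].

[zuːbtiːɫnuk]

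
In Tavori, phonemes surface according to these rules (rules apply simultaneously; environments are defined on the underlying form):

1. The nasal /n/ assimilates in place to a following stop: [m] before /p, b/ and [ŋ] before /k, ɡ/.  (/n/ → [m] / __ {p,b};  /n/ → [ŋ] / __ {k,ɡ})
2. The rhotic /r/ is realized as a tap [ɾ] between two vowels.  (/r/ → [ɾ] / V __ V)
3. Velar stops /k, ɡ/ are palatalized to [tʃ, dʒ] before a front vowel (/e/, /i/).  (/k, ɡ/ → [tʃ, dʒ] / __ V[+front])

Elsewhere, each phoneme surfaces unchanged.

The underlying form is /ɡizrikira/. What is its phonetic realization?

[dʒizritʃiɾa]

/ɡ/ meets the environment for rule 3 (before a front vowel) → [dʒ].
/i/ stays [i].
/z/ (between /i/ and /r/): no rule targets it → [z].
/r/ — between /z/ and /i/; rule 2 does not apply here → [r].
/i/ (between /r/ and /k/) is unaffected → [i].
/k/ (between /i/ and /i/) occurs before a front vowel → [tʃ] by rule 3.
/i/ — not in any rule's target class → [i].
/r/ — between /i/ and /a/, between two vowels — surfaces as [ɾ] (rule 2).
/a/ — not in any rule's target class → [a].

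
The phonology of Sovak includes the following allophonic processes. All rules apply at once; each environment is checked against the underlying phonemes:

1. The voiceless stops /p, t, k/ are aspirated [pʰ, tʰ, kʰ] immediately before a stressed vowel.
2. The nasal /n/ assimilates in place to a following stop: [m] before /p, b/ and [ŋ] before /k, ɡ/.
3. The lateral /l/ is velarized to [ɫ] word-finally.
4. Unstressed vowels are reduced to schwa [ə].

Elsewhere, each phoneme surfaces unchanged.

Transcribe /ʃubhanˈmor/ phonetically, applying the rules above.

/ʃ/ — not in any rule's target class → [ʃ].
Rule 4 applies to /u/ (between /ʃ/ and /b/: in an unstressed syllable) → [ə].
/b/ (between /u/ and /h/) is unaffected → [b].
/h/ (between /b/ and /a/) is unaffected → [h].
Rule 4 applies to /a/ (between /h/ and /n/: in an unstressed syllable) → [ə].
/n/ — between /a/ and /m/; rule 2 does not apply here → [n].
/m/ (between /n/ and /o/): no rule targets it → [m].
/o/ (between /m/ and /r/): rule 4 targets it, but not in an unstressed syllable → unchanged [o].
/r/ stays [r].

[ʃəbhənˈmor]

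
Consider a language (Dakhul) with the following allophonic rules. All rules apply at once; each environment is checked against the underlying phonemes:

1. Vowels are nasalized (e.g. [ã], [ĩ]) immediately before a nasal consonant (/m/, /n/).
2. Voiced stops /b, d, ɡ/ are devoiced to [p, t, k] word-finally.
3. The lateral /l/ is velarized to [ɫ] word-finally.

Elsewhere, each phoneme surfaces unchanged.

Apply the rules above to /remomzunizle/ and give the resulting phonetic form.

/r/ — not in any rule's target class → [r].
/e/ (between /r/ and /m/) occurs before a nasal consonant → [ẽ] by rule 1.
/m/ — not in any rule's target class → [m].
/o/ — between /m/ and /m/, before a nasal consonant — surfaces as [õ] (rule 1).
/m/ (between /o/ and /z/): no rule targets it → [m].
/z/ (between /m/ and /u/): no rule targets it → [z].
Rule 1 applies to /u/ (between /z/ and /n/: before a nasal consonant) → [ũ].
/n/ — not in any rule's target class → [n].
/i/ — between /n/ and /z/; rule 1 does not apply here → [i].
/z/ (between /i/ and /l/) is unaffected → [z].
/l/ (between /z/ and /e/) is in the target of rule 3 but the environment (word-finally) is not met → [l].
/e/ (word-final) fails the environment for rule 1, so it stays [e].

[rẽmõmzũnizle]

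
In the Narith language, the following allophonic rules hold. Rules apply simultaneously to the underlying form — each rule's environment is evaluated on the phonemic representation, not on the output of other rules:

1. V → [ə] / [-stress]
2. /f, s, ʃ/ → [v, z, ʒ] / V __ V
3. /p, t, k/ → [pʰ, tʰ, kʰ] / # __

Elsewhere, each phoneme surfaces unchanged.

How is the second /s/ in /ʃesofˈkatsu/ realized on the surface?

/s/ — between /t/ and /u/; rule 2 does not apply here → [s].

[s]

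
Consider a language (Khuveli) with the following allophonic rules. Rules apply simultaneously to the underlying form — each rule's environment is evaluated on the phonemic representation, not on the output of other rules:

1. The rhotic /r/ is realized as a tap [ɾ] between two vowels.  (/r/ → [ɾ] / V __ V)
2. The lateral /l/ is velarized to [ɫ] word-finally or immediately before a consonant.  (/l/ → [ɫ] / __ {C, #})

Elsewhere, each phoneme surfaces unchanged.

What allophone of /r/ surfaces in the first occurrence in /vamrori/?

[r]

/r/ (between /m/ and /o/): rule 1 targets it, but not between two vowels → unchanged [r].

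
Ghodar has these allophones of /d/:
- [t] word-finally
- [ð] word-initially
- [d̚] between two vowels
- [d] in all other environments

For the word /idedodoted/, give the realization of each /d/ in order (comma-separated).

[d̚], [d̚], [d̚], [t]

Occurrence 1 (position 2): between two vowels → [d̚].
Occurrence 2 (position 4): between two vowels → [d̚].
Occurrence 3 (position 6): between two vowels → [d̚].
Occurrence 4 (position 10): word-finally → [t].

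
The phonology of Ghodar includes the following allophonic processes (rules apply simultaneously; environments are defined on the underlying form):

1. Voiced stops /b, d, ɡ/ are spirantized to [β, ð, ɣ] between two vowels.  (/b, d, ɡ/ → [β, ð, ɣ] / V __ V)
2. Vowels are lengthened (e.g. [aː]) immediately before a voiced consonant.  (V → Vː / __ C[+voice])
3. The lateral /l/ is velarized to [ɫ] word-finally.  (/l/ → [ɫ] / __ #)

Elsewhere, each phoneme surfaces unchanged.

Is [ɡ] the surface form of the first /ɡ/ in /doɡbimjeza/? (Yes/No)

Yes

/ɡ/ (between /o/ and /b/): rule 1 targets it, but not between two vowels → unchanged [ɡ].
The actual realization is [ɡ], which matches [ɡ].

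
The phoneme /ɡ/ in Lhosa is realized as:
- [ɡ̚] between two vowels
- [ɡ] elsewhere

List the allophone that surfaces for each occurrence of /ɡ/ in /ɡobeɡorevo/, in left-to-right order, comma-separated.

Occurrence 1 (position 1): no conditioning environment matches → elsewhere allophone [ɡ].
Occurrence 2 (position 5): between two vowels → [ɡ̚].

[ɡ], [ɡ̚]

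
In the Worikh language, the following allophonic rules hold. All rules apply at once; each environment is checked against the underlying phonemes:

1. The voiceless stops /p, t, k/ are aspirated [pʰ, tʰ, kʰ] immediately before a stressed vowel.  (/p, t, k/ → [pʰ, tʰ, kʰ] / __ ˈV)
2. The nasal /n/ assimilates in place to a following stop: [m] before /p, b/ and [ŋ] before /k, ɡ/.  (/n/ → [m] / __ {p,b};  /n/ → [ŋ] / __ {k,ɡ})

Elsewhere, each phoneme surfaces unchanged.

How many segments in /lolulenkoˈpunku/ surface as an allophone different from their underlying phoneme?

3

Segments that undergo a rule: /n/ → [ŋ] (rule 2); /p/ → [pʰ] (rule 1); /n/ → [ŋ] (rule 2).
All other segments surface unchanged.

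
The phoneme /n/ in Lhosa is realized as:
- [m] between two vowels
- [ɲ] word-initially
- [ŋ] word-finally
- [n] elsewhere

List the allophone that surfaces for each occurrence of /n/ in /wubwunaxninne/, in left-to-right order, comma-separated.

[m], [n], [n], [n]

Occurrence 1 (position 6): between two vowels → [m].
Occurrence 2 (position 9): no conditioning environment matches → elsewhere allophone [n].
Occurrence 3 (position 11): no conditioning environment matches → elsewhere allophone [n].
Occurrence 4 (position 12): no conditioning environment matches → elsewhere allophone [n].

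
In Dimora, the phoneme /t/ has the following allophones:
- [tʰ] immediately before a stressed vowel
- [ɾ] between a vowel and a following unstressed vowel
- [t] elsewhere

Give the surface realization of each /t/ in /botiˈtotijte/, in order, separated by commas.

[ɾ], [tʰ], [ɾ], [t]

Occurrence 1 (position 3): between a vowel and an unstressed vowel → [ɾ].
Occurrence 2 (position 5): immediately before a stressed vowel → [tʰ].
Occurrence 3 (position 7): between a vowel and an unstressed vowel → [ɾ].
Occurrence 4 (position 10): no conditioning environment matches → elsewhere allophone [t].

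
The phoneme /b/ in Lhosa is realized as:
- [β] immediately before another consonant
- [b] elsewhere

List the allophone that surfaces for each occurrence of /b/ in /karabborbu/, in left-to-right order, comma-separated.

[β], [b], [b]

Occurrence 1 (position 5): immediately before another consonant → [β].
Occurrence 2 (position 6): no conditioning environment matches → elsewhere allophone [b].
Occurrence 3 (position 9): no conditioning environment matches → elsewhere allophone [b].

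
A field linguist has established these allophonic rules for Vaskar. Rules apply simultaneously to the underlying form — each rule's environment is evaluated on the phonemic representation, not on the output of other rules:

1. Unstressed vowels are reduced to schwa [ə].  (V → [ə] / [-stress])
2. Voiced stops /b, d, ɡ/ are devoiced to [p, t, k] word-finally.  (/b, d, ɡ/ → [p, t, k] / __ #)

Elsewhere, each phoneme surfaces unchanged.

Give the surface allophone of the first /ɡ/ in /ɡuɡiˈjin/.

/ɡ/ — word-initial; rule 2 does not apply here → [ɡ].

[ɡ]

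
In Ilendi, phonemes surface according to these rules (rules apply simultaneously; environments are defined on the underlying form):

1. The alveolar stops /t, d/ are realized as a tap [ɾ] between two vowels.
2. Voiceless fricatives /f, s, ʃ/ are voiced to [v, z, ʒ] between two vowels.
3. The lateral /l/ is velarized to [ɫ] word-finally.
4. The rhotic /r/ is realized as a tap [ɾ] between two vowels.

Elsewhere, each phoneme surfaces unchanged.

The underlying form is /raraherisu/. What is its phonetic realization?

/r/ (word-initial) is in the target of rule 4 but the environment (between two vowels) is not met → [r].
/a/ stays [a].
/r/ meets the environment for rule 4 (between two vowels) → [ɾ].
/a/ — not in any rule's target class → [a].
/h/ stays [h].
/e/ stays [e].
/r/ meets the environment for rule 4 (between two vowels) → [ɾ].
/i/ (between /r/ and /s/): no rule targets it → [i].
/s/ (between /i/ and /u/) occurs between two vowels → [z] by rule 2.
/u/ stays [u].

[raɾaheɾizu]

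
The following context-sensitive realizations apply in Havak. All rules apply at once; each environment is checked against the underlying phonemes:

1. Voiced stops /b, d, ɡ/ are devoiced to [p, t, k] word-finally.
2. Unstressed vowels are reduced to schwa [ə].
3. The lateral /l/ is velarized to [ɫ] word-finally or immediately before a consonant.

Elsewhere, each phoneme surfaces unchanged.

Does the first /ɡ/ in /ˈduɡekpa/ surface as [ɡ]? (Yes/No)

/ɡ/ (between /u/ and /e/): rule 1 targets it, but not word-finally → unchanged [ɡ].
The actual realization is [ɡ], which matches [ɡ].

Yes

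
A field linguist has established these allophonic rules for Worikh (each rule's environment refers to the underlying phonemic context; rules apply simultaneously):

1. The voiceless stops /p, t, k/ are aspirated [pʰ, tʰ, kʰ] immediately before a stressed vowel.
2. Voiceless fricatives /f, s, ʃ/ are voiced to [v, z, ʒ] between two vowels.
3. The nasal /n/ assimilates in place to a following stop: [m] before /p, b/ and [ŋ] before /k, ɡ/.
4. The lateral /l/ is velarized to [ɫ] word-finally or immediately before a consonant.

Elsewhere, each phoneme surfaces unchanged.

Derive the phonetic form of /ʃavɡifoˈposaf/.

[ʃavɡivoˈpʰozaf]

/ʃ/ (word-initial): rule 2 targets it, but not between two vowels → unchanged [ʃ].
/a/ stays [a].
/v/ — not in any rule's target class → [v].
/ɡ/ (between /v/ and /i/): no rule targets it → [ɡ].
/i/ (between /ɡ/ and /f/) is unaffected → [i].
Rule 2 applies to /f/ (between /i/ and /o/: between two vowels) → [v].
/o/ stays [o].
Rule 1 applies to /p/ (between /o/ and /o/: immediately before a stressed vowel) → [pʰ].
/o/ (between /p/ and /s/): no rule targets it → [o].
/s/ — between /o/ and /a/, between two vowels — surfaces as [z] (rule 2).
/a/ stays [a].
/f/ (word-final) fails the environment for rule 2, so it stays [f].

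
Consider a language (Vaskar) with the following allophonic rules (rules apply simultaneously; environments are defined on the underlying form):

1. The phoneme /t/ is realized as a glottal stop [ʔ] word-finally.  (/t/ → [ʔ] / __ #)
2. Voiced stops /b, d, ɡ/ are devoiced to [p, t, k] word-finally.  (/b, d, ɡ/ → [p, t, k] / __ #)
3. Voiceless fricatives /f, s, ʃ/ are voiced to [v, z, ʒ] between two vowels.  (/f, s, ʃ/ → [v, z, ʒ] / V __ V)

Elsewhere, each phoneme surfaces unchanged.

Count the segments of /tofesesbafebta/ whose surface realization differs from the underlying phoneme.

3

Segments that undergo a rule: /f/ → [v] (rule 3); /s/ → [z] (rule 3); /f/ → [v] (rule 3).
All other segments surface unchanged.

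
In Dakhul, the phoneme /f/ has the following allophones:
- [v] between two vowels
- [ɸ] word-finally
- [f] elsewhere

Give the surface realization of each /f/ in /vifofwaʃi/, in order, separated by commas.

Occurrence 1 (position 3): between two vowels → [v].
Occurrence 2 (position 5): no conditioning environment matches → elsewhere allophone [f].

[v], [f]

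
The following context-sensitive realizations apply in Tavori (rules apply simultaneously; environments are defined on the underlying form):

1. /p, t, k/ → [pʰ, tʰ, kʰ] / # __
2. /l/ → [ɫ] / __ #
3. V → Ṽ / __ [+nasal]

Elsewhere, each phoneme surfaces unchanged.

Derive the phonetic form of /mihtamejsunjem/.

/m/ (word-initial) is unaffected → [m].
/i/ (between /m/ and /h/) is in the target of rule 3 but the environment (before a nasal consonant) is not met → [i].
/h/ stays [h].
/t/ (between /h/ and /a/): rule 1 targets it, but not word-initially → unchanged [t].
/a/ (between /t/ and /m/): before a nasal consonant, so rule 3 applies → [ã].
/m/ (between /a/ and /e/): no rule targets it → [m].
/e/ (between /m/ and /j/): rule 3 targets it, but not before a nasal consonant → unchanged [e].
/j/ — not in any rule's target class → [j].
/s/ (between /j/ and /u/): no rule targets it → [s].
/u/ — between /s/ and /n/, before a nasal consonant — surfaces as [ũ] (rule 3).
/n/ stays [n].
/j/ (between /n/ and /e/): no rule targets it → [j].
/e/ meets the environment for rule 3 (before a nasal consonant) → [ẽ].
/m/ — not in any rule's target class → [m].

[mihtãmejsũnjẽm]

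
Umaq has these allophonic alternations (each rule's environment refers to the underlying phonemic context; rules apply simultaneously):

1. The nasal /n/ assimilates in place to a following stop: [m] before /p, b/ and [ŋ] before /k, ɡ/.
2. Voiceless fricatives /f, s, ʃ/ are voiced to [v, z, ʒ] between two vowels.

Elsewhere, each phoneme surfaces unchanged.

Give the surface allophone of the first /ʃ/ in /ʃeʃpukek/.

/ʃ/ (word-initial) fails the environment for rule 2, so it stays [ʃ].

[ʃ]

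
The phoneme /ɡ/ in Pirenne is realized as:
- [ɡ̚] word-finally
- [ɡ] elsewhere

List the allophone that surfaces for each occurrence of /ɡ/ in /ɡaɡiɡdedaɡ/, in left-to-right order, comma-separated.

[ɡ], [ɡ], [ɡ], [ɡ̚]

Occurrence 1 (position 1): no conditioning environment matches → elsewhere allophone [ɡ].
Occurrence 2 (position 3): no conditioning environment matches → elsewhere allophone [ɡ].
Occurrence 3 (position 5): no conditioning environment matches → elsewhere allophone [ɡ].
Occurrence 4 (position 10): word-finally → [ɡ̚].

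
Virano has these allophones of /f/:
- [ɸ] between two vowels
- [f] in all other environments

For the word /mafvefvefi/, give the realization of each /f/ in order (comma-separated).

[f], [f], [ɸ]

Occurrence 1 (position 3): no conditioning environment matches → elsewhere allophone [f].
Occurrence 2 (position 6): no conditioning environment matches → elsewhere allophone [f].
Occurrence 3 (position 9): between two vowels → [ɸ].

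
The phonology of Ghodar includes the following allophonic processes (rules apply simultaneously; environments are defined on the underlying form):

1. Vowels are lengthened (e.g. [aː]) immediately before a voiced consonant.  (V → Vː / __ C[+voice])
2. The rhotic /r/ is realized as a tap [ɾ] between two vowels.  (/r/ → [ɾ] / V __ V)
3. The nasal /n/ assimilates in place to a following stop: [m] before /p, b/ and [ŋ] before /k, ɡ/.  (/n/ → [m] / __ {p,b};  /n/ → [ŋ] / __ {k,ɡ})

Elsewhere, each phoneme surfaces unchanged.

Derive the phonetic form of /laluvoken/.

[laːluːvokeːn]

/l/ (word-initial) is unaffected → [l].
/a/ meets the environment for rule 1 (before a voiced consonant) → [aː].
/l/ (between /a/ and /u/): no rule targets it → [l].
/u/ meets the environment for rule 1 (before a voiced consonant) → [uː].
/v/ (between /u/ and /o/) is unaffected → [v].
/o/ — between /v/ and /k/; rule 1 does not apply here → [o].
/k/ stays [k].
/e/ (between /k/ and /n/): before a voiced consonant, so rule 1 applies → [eː].
/n/ (word-final) is in the target of rule 3 but the environment (before a labial or velar stop) is not met → [n].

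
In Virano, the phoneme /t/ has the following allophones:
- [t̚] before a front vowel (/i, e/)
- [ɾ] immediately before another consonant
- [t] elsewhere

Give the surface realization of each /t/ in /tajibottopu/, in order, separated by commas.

[t], [ɾ], [t]

Occurrence 1 (position 1): no conditioning environment matches → elsewhere allophone [t].
Occurrence 2 (position 7): immediately before another consonant → [ɾ].
Occurrence 3 (position 8): no conditioning environment matches → elsewhere allophone [t].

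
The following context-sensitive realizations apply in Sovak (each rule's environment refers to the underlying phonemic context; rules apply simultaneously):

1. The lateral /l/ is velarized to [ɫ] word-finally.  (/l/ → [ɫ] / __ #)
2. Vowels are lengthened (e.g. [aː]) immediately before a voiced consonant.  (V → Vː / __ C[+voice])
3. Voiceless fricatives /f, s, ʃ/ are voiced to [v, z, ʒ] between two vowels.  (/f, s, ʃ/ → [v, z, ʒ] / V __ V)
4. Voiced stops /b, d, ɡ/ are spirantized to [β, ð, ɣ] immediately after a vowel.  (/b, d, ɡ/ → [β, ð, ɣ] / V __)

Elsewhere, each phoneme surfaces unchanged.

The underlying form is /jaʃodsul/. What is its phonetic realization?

/j/ — not in any rule's target class → [j].
/a/ — between /j/ and /ʃ/; rule 2 does not apply here → [a].
/ʃ/ (between /a/ and /o/) occurs between two vowels → [ʒ] by rule 3.
/o/ (between /ʃ/ and /d/): before a voiced consonant, so rule 2 applies → [oː].
/d/ (between /o/ and /s/): immediately after a vowel, so rule 4 applies → [ð].
/s/ (between /d/ and /u/) is in the target of rule 3 but the environment (between two vowels) is not met → [s].
/u/ meets the environment for rule 2 (before a voiced consonant) → [uː].
Rule 1 applies to /l/ (word-final: word-finally) → [ɫ].

[jaʒoːðsuːɫ]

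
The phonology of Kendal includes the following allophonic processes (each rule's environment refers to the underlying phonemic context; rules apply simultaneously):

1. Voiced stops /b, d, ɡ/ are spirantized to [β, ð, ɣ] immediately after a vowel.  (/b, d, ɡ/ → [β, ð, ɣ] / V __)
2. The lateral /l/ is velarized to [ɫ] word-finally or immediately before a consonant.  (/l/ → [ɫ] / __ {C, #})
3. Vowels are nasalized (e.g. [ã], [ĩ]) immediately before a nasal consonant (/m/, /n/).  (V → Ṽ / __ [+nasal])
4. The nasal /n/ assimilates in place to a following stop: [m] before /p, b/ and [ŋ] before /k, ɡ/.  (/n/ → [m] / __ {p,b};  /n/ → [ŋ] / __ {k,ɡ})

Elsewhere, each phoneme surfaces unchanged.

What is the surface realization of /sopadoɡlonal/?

[sopaðoɣlõnaɫ]

/s/ — not in any rule's target class → [s].
/o/ (between /s/ and /p/) fails the environment for rule 3, so it stays [o].
/p/ — not in any rule's target class → [p].
/a/ (between /p/ and /d/) is in the target of rule 3 but the environment (before a nasal consonant) is not met → [a].
Rule 1 applies to /d/ (between /a/ and /o/: immediately after a vowel) → [ð].
/o/ (between /d/ and /ɡ/) fails the environment for rule 3, so it stays [o].
Rule 1 applies to /ɡ/ (between /o/ and /l/: immediately after a vowel) → [ɣ].
/l/ (between /ɡ/ and /o/) is in the target of rule 2 but the environment (word-finally or immediately before a consonant) is not met → [l].
/o/ meets the environment for rule 3 (before a nasal consonant) → [õ].
/n/ (between /o/ and /a/) is in the target of rule 4 but the environment (before a labial or velar stop) is not met → [n].
/a/ (between /n/ and /l/) is in the target of rule 3 but the environment (before a nasal consonant) is not met → [a].
/l/ meets the environment for rule 2 (word-finally or immediately before a consonant) → [ɫ].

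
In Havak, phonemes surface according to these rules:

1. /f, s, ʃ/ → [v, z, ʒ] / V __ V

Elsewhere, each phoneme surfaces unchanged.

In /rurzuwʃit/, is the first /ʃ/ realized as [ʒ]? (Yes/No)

No

/ʃ/ (between /w/ and /i/) fails the environment for rule 1, so it stays [ʃ].
The actual realization is [ʃ], not [ʒ].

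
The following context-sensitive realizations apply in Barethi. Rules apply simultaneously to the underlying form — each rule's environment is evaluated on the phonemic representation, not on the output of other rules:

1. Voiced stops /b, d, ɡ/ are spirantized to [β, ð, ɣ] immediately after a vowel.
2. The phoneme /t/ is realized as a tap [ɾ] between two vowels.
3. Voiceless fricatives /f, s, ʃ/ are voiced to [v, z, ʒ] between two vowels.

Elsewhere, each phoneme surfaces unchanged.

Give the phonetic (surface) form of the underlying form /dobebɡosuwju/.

/d/ (word-initial) fails the environment for rule 1, so it stays [d].
/o/ stays [o].
/b/ meets the environment for rule 1 (immediately after a vowel) → [β].
/e/ (between /b/ and /b/): no rule targets it → [e].
/b/ meets the environment for rule 1 (immediately after a vowel) → [β].
/ɡ/ (between /b/ and /o/) is in the target of rule 1 but the environment (immediately after a vowel) is not met → [ɡ].
/o/ (between /ɡ/ and /s/) is unaffected → [o].
/s/ meets the environment for rule 3 (between two vowels) → [z].
/u/ (between /s/ and /w/) is unaffected → [u].
/w/ (between /u/ and /j/): no rule targets it → [w].
/j/ stays [j].
/u/ — not in any rule's target class → [u].

[doβeβɡozuwju]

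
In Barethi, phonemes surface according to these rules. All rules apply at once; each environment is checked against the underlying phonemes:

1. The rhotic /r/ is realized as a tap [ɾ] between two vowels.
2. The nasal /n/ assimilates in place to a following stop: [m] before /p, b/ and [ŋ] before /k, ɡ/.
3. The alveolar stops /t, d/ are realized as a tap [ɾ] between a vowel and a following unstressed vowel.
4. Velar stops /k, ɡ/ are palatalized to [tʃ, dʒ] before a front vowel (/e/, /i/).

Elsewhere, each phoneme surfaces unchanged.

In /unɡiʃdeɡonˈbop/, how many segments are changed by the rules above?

3

Segments that undergo a rule: /n/ → [ŋ] (rule 2); /ɡ/ → [dʒ] (rule 4); /n/ → [m] (rule 2).
All other segments surface unchanged.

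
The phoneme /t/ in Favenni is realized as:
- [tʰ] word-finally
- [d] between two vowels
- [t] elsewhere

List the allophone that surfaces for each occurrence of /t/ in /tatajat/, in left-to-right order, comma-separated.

Occurrence 1 (position 1): no conditioning environment matches → elsewhere allophone [t].
Occurrence 2 (position 3): between two vowels → [d].
Occurrence 3 (position 7): word-finally → [tʰ].

[t], [d], [tʰ]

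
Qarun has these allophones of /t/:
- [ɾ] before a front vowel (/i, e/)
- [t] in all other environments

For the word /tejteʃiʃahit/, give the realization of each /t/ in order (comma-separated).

Occurrence 1 (position 1): before a front vowel (/i, e/) → [ɾ].
Occurrence 2 (position 4): before a front vowel (/i, e/) → [ɾ].
Occurrence 3 (position 12): no conditioning environment matches → elsewhere allophone [t].

[ɾ], [ɾ], [t]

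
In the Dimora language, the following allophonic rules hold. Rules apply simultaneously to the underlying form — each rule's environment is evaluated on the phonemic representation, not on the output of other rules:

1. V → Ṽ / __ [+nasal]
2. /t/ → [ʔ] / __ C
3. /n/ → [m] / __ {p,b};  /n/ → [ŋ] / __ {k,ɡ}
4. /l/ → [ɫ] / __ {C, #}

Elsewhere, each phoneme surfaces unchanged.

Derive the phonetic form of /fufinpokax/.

/f/ — not in any rule's target class → [f].
/u/ (between /f/ and /f/) is in the target of rule 1 but the environment (before a nasal consonant) is not met → [u].
/f/ (between /u/ and /i/) is unaffected → [f].
/i/ (between /f/ and /n/): before a nasal consonant, so rule 1 applies → [ĩ].
Rule 3 applies to /n/ (between /i/ and /p/: before a labial or velar stop) → [m].
/p/ (between /n/ and /o/): no rule targets it → [p].
/o/ (between /p/ and /k/) fails the environment for rule 1, so it stays [o].
/k/ (between /o/ and /a/) is unaffected → [k].
/a/ (between /k/ and /x/) is in the target of rule 1 but the environment (before a nasal consonant) is not met → [a].
/x/ — not in any rule's target class → [x].

[fufĩmpokax]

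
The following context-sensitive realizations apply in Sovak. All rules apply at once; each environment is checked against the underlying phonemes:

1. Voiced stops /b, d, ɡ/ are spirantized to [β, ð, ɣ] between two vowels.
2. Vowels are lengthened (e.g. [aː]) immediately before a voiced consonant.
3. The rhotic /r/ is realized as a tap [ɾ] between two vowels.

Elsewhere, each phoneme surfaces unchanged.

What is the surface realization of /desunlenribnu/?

[desuːnleːnriːbnu]

/d/ (word-initial): rule 1 targets it, but not between two vowels → unchanged [d].
/e/ — between /d/ and /s/; rule 2 does not apply here → [e].
/u/ (between /s/ and /n/): before a voiced consonant, so rule 2 applies → [uː].
/e/ (between /l/ and /n/): before a voiced consonant, so rule 2 applies → [eː].
/r/ — between /n/ and /i/; rule 3 does not apply here → [r].
/i/ meets the environment for rule 2 (before a voiced consonant) → [iː].
/b/ — between /i/ and /n/; rule 1 does not apply here → [b].
/u/ (word-final) is in the target of rule 2 but the environment (before a voiced consonant) is not met → [u].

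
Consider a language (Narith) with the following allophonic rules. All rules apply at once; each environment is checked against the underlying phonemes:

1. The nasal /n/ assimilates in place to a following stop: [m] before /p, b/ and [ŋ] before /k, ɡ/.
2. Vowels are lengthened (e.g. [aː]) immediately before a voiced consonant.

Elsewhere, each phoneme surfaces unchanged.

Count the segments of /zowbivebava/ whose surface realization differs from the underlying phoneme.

4

Segments that undergo a rule: /o/ → [oː] (rule 2); /i/ → [iː] (rule 2); /e/ → [eː] (rule 2); /a/ → [aː] (rule 2).
All other segments surface unchanged.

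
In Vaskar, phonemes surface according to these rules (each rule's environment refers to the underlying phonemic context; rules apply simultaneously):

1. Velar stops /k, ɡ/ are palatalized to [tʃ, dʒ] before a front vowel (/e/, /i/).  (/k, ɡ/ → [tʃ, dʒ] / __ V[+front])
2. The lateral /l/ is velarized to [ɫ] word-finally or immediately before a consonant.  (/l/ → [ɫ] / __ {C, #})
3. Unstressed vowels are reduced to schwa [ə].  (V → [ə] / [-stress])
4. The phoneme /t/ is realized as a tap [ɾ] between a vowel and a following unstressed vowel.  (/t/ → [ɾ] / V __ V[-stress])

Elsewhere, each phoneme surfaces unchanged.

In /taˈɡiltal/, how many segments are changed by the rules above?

5

Segments that undergo a rule: /a/ → [ə] (rule 3); /ɡ/ → [dʒ] (rule 1); /l/ → [ɫ] (rule 2); /a/ → [ə] (rule 3); /l/ → [ɫ] (rule 2).
All other segments surface unchanged.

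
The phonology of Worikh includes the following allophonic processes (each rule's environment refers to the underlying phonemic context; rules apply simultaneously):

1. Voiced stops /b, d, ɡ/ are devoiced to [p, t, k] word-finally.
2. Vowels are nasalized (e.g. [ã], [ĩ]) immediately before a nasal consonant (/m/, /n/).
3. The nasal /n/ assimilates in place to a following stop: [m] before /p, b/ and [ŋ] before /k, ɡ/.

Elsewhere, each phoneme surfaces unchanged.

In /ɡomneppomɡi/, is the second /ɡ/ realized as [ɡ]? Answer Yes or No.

Yes

/ɡ/ (between /m/ and /i/) fails the environment for rule 1, so it stays [ɡ].
The actual realization is [ɡ], which matches [ɡ].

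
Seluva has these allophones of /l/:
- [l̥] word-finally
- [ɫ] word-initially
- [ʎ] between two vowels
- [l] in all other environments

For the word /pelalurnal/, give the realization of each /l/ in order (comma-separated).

[ʎ], [ʎ], [l̥]

Occurrence 1 (position 3): between two vowels → [ʎ].
Occurrence 2 (position 5): between two vowels → [ʎ].
Occurrence 3 (position 10): word-finally → [l̥].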